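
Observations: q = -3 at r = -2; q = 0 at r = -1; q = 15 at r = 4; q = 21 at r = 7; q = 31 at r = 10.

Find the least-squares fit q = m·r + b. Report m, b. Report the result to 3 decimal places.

Entries of MᵀM: Σr·r = 170, Σr = 18, Σ1 = 5.
Right-hand side: Σr·q = 523, Σq = 64.
Eliminating b: 5·(row 1) − 18·(row 2) gives 526·m = 5·523 − 18·64 = 1463, so m = 1463/526.
Then b = (64 − 18·(1463/526))/5 = 733/263.

m = 2.781, b = 2.787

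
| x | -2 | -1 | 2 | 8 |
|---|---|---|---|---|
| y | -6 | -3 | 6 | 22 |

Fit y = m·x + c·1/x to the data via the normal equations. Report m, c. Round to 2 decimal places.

m = 2.75, c = 0.48

Compute the Gram sums: Σx·x = 73, Σx·1/x = 4, Σ1/x·1/x = 97/64.
And Σx·y = 203, Σ1/x·y = 47/4.
MᵀM·[m, c]ᵀ = Mᵀy becomes [[73, 4]; [4, 97/64]]·[m, c]ᵀ = [203, 47/4]ᵀ.
Eliminating c: (97/64)·(row 1) − 4·(row 2) gives (6057/64)·m = (97/64)·203 − 4·(47/4) = 16683/64, so m = 5561/2019.
Then c = ((47/4) − 4·(5561/2019))/(97/64) = 976/2019.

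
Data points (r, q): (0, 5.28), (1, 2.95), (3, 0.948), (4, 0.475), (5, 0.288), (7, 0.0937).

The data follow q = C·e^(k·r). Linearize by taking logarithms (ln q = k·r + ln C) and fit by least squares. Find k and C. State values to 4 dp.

k = -0.5792, C = 5.2231

With ln qᵢ as the transformed response and rᵢ as the regressor:
Σr = 20.0000, Σ(r)² = 100.0000, Σln q = -1.6646, Σr·ln q = -24.8537.
Equations: 100.0000·k + 20.0000·ln C = -24.8537;  20.0000·k + 6·ln C = -1.6646.
Solving (det = 200.0000): k = -0.57916, ln C = 1.65309, so C = exp(1.65309) = 5.22311.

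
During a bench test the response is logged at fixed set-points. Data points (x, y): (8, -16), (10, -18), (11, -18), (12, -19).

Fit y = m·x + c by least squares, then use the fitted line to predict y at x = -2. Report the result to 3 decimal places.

ŷ = -9.000

Compute the Gram sums: Σx·x = 429, Σx = 41, Σ1 = 4.
Moment sums: Σx·y = -734, Σy = -71.
Normal equations: [[429, 41]; [41, 4]]·[m, c]ᵀ = [-734, -71]ᵀ.
Determinant 429·4 − 41² = 35.
m = ((-734)·4 − 41·(-71))/35 = -5/7; c = (429·(-71) − 41·(-734))/35 = -73/7.
At x = -2: ŷ = (-5/7)·(-2) + (-73/7)·(1) = -9.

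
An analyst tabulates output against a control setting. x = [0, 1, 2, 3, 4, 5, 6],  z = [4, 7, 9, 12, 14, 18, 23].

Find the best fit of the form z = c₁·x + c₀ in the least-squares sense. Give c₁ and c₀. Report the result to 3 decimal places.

Entries of MᵀM: Σx·x = 91, Σx = 21, Σ1 = 7.
Moment sums: Σx·z = 345, Σz = 87.
det = 91·7 − 21² = 196.
c₁ = (345·7 − 21·87)/196 = 3; c₀ = (91·87 − 21·345)/196 = 24/7.

c₁ = 3.000, c₀ = 3.429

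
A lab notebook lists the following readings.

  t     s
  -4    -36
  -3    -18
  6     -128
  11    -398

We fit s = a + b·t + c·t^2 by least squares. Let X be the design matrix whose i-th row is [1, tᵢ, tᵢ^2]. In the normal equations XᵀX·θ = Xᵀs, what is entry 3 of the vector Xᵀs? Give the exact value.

Entry 3 ↔ basis t^2, so (Xᵀs)_{3} = Σᵢ (t^2)·sᵢ = (16)·(-36) + (9)·(-18) + (36)·(-128) + (121)·(-398) = -53504.

-53504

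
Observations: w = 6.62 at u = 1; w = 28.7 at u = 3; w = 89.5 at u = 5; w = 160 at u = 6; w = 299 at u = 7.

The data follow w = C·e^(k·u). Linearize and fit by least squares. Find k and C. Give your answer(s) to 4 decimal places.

Linearized form: ln w = k·u + ln C. From the 5 transformed points,
Σu = 22.0000, Σ(u)² = 120.0000, Σln w = 20.5168, Σu·ln w = 104.7861.
Equations: 120.0000·k + 22.0000·ln C = 104.7861;  22.0000·k + 5·ln C = 20.5168.
Slope k = (n·Σu·ln w − Σu·Σln w)/(n·Σ(u)² − (Σu)²) = (5·104.7861 − 22.0000·20.5168)/116.0000 = 0.62552; ln C = (Σln w − k·Σu)/n = 1.35109, so C = exp(1.35109) = 3.86165.

k = 0.6255, C = 3.8617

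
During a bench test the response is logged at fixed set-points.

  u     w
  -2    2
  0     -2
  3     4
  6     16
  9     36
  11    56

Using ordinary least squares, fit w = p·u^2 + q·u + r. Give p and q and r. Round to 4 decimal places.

Entries of AᵀA: Σu^2·u^2 = 22595, Σu^2·u = 2295, Σu^2 = 251, Σu·u = 251, Σu = 27, Σ1 = 6.
Moment sums: Σu^2·w = 10312, Σu·w = 1044, Σw = 112.
Normal equations: [[22595, 2295, 251]; [2295, 251, 27]; [251, 27, 6]]·[p, q, r]ᵀ = [10312, 1044, 112]ᵀ.
Row-reducing yields p = 575/1204, q = -5715/44548, r = -8181/11137.

p = 0.4776, q = -0.1283, r = -0.7346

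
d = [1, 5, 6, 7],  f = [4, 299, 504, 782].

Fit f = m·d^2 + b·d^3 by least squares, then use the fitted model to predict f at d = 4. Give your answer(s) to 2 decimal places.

Normal-equation sums: Σd^2·d^2 = 4323, Σd^2·d^3 = 27709, Σd^3·d^3 = 179931.
For Mᵀf: Σd^2·f = 63941, Σd^3·f = 414469.
Eliminating b: 179931·(row 1) − 27709·(row 2) gives 10053032·m = 179931·63941 − 27709·414469 = 20446550, so m = 10223275/5026516.
Then b = (414469 − 27709·(10223275/5026516))/179931 = 909469/456956.
At d = 4: f̂ = (10223275/5026516)·(16) + (909469/456956)·(64) = 200959644/1256629.

f̂ = 159.92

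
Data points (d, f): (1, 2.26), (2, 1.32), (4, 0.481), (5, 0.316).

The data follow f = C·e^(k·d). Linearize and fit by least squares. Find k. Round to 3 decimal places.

k = -0.494

Taking logs, ln f = k·d + ln C, so regress ln f on d.
Σd = 12.0000, Σ(d)² = 46.0000, Σln f = -0.7909, Σd·ln f = -7.3170.
Equations: 46.0000·k + 12.0000·ln C = -7.3170;  12.0000·k + 4·ln C = -0.7909.
Solving (det = 40.0000): k = -0.49443, ln C = 1.28556.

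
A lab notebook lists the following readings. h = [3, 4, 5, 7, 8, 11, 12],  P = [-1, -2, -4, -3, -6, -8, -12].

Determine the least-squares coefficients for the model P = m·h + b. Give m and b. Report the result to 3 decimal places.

The normal system MᵀM·[m, b]ᵀ = MᵀP is [[428, 50]; [50, 7]]·[m, b]ᵀ = [-332, -36]ᵀ.
det = 428·7 − 50² = 496.
m = ((-332)·7 − 50·(-36))/496 = -131/124; b = (428·(-36) − 50·(-332))/496 = 149/62.

m = -1.056, b = 2.403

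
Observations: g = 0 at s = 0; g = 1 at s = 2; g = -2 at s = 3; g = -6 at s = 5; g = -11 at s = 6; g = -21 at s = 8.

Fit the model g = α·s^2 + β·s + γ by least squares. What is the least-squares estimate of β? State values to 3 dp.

The normal equations are: 6114·α + 888·β + 138·γ = -1904;  888·α + 138·β + 24·γ = -268;  138·α + 24·β + 6·γ = -39.
Solving the 3×3 system (Gaussian elimination) gives α = -37/84, β = 6/7, γ = 17/84.

β = 0.857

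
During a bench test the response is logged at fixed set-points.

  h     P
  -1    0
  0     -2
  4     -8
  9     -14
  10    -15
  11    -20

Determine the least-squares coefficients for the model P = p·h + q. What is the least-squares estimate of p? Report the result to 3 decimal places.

p = -1.480

Normal-equation sums: Σh·h = 319, Σh = 33, Σ1 = 6.
Right-hand side: Σh·P = -528, ΣP = -59.
AᵀA·[p, q]ᵀ = AᵀP becomes [[319, 33]; [33, 6]]·[p, q]ᵀ = [-528, -59]ᵀ.
det = 319·6 − 33² = 825.
p = ((-528)·6 − 33·(-59))/825 = -37/25; q = (319·(-59) − 33·(-528))/825 = -127/75.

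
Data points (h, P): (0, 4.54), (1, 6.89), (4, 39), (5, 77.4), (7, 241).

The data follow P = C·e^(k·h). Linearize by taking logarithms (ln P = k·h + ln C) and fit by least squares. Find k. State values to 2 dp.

Taking logs, ln P = k·h + ln C, so regress ln P on h.
Over the data: Σh = 17.0000, Σ(h)² = 91.0000, Σln P = 16.9403, Σh·ln P = 76.7228.
Normal system: [[91.0000, 17.0000]; [17.0000, 5]]·[k, ln C]ᵀ = [76.7228, 16.9403]ᵀ.
Slope k = (n·Σh·ln P − Σh·Σln P)/(n·Σ(h)² − (Σh)²) = (5·76.7228 − 17.0000·16.9403)/166.0000 = 0.57607; ln C = (Σln P − k·Σh)/n = 1.42942.

k = 0.58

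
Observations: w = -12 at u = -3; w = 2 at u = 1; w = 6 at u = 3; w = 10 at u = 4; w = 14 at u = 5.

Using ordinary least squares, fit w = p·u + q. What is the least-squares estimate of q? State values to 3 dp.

Sums needed: Σu·u = 60, Σu = 10, Σ1 = 5.
And Σu·w = 166, Σw = 20.
Eliminating q: 5·(row 1) − 10·(row 2) gives 200·p = 5·166 − 10·20 = 630, so p = 63/20.
Then q = (20 − 10·(63/20))/5 = -23/10.

q = -2.300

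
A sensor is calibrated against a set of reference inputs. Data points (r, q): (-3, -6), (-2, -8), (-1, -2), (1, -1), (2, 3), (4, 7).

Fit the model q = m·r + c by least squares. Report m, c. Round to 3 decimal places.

m = 2.014, c = -1.502

With design matrix X, XᵀX = [[35, 1]; [1, 6]] and Xᵀq = [69, -7]ᵀ.
Δ = 35·6 − 1² = 209.
m = (69·6 − 1·(-7))/209 = 421/209; c = (35·(-7) − 1·69)/209 = -314/209.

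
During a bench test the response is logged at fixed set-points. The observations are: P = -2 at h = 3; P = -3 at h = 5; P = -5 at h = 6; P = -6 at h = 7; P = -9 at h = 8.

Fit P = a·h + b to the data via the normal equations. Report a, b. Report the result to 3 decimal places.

a = -1.351, b = 2.838

Compute the Gram sums: Σh·h = 183, Σh = 29, Σ1 = 5.
And Σh·P = -165, ΣP = -25.
MᵀM·[a, b]ᵀ = MᵀP becomes [[183, 29]; [29, 5]]·[a, b]ᵀ = [-165, -25]ᵀ.
Eliminating b: 5·(row 1) − 29·(row 2) gives 74·a = 5·(-165) − 29·(-25) = -100, so a = -50/37.
Then b = ((-25) − 29·(-50/37))/5 = 105/37.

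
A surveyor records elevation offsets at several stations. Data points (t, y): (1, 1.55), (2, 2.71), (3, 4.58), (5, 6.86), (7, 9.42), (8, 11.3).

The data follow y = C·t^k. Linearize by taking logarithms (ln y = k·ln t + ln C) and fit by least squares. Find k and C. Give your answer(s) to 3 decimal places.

k = 0.954, C = 1.509

Taking logs, ln y = k·ln t + ln C, so regress ln y on ln t.
Σln t = 7.4265, Σ(ln t)² = 12.3883, Σln y = 9.5502, Σln t·ln y = 14.8687.
Normal system: [[12.3883, 7.4265]; [7.4265, 6]]·[k, ln C]ᵀ = [14.8687, 9.5502]ᵀ.
Δ = 12.3883·6 − (7.4265)² = 19.1764; k = (14.8687·6 − 7.4265·9.5502)/19.1764 = 0.95361, ln C = (12.3883·9.5502 − 7.4265·14.8687)/19.1764 = 0.41137, so C = exp(0.41137) = 1.50889.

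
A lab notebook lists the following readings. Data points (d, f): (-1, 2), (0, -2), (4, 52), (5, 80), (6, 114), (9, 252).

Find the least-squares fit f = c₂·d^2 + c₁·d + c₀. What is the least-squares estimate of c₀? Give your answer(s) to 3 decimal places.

Normal-equation sums: Σd^2·d^2 = 8739, Σd^2·d = 1133, Σd^2 = 159, Σd·d = 159, Σd = 23, Σ1 = 6.
For Aᵀf: Σd^2·f = 27350, Σd·f = 3558, Σf = 498.
Row-reducing yields c₂ = 208879/69756, c₁ = 26727/23252, c₀ = -26453/34878.

c₀ = -0.758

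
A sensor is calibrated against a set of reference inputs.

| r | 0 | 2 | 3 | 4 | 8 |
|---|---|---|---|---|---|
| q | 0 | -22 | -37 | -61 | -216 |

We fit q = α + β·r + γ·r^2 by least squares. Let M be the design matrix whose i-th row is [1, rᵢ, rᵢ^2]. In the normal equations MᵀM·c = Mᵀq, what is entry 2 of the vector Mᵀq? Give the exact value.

-2127

Entry 2 ↔ basis r, so (Mᵀq)_{2} = Σᵢ (r)·qᵢ = (0)·(0) + (2)·(-22) + (3)·(-37) + (4)·(-61) + (8)·(-216) = -2127.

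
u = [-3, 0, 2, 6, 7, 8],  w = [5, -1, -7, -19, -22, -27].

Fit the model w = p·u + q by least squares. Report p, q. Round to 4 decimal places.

p = -2.8986, q = -2.1713

Forming XᵀX = [[162, 20]; [20, 6]] and Xᵀw = [-513, -71]ᵀ gives XᵀX·[p, q]ᵀ = Xᵀw.
Eliminating q: 6·(row 1) − 20·(row 2) gives 572·p = 6·(-513) − 20·(-71) = -1658, so p = -829/286.
Then q = ((-71) − 20·(-829/286))/6 = -621/286.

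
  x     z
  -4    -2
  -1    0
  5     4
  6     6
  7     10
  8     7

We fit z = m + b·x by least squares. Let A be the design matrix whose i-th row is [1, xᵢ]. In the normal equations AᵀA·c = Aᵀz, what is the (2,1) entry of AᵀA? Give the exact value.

21

Row 2 ↔ basis x, column 1 ↔ basis 1, so (AᵀA)_{2,1} = Σᵢ x = (-4)·(1) + (-1)·(1) + (5)·(1) + (6)·(1) + (7)·(1) + (8)·(1) = 21.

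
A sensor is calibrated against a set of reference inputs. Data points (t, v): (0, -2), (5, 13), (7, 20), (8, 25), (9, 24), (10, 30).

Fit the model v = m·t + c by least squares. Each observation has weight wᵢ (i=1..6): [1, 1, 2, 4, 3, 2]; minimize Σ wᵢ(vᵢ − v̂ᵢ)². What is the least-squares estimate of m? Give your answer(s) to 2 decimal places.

m = 3.12

Sums needed: Σwᵢ·t·t = 822, Σwᵢ·t = 98, Σwᵢ·1 = 13.
Moment sums: Σwᵢ·t·v = 2393, Σwᵢ·v = 283.
MᵀWM·[m, c]ᵀ = MᵀWv becomes [[822, 98]; [98, 13]]·[m, c]ᵀ = [2393, 283]ᵀ.
Eliminating c: 13·(row 1) − 98·(row 2) gives 1082·m = 13·2393 − 98·283 = 3375, so m = 3375/1082.
Then c = (283 − 98·(3375/1082))/13 = -944/541.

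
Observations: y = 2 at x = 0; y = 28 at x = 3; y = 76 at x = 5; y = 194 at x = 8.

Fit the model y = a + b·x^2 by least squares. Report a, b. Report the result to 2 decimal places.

a = 1.35, b = 3.01

The normal equations are: 4·a + 98·b = 300;  98·a + 4802·b = 14568.
Determinant 4·4802 − 98² = 9604.
a = (300·4802 − 98·14568)/9604 = 66/49; b = (4·14568 − 98·300)/9604 = 7218/2401.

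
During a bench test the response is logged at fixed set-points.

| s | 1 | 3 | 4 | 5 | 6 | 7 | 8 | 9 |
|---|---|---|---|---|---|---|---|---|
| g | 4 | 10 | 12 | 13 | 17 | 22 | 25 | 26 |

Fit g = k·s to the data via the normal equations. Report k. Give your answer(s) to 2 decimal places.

k = 2.98

Normal-equation sums: Σs·s = 281.
Moment sums: Σs·g = 837.
So AᵀA·[k]ᵀ = Aᵀg: [[281]]·[k]ᵀ = [837]ᵀ.
k = 837/281 = 2.97865.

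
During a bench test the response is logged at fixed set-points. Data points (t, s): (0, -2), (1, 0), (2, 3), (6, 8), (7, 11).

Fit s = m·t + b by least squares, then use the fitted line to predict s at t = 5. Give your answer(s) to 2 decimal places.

ŝ = 7.11

Setting ∂/∂m … = 0 gives: 90·m + 16·b = 131;  16·m + 5·b = 20.
Eliminating b: 5·(row 1) − 16·(row 2) gives 194·m = 5·131 − 16·20 = 335, so m = 335/194.
Then b = (20 − 16·(335/194))/5 = -148/97.
At t = 5: ŝ = (335/194)·(5) + (-148/97)·(1) = 1379/194.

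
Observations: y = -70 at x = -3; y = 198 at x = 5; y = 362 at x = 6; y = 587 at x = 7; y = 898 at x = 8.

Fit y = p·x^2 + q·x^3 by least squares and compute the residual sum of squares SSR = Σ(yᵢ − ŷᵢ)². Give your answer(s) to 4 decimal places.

AᵀA·[p, q]ᵀ = Aᵀy reads: 8499·p + 60233·q = 103587;  60233·p + 442803·q = 765949.
Determinant 8499·442803 − 60233² = 135368408.
p = (103587·442803 − 60233·765949)/135368408 = -995417/505106; q = (8499·765949 − 60233·103587)/135368408 = 67611195/33842102.
Residuals: 28395788/16921051, -5952836/2417293, 23884304/16921051, -4098000/2417293, 20811926/16921051; SSR = 258209740/16921051.

SSR = 15.2597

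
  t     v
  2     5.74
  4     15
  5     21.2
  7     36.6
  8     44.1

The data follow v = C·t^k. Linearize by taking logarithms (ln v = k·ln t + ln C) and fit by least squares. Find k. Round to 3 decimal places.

k = 1.480

With ln vᵢ as the transformed response and ln tᵢ as the regressor:
Σln t = 7.7142, Σ(ln t)² = 13.1032, Σln v = 14.8960, Σln t·ln v = 24.7597.
Normal system: [[13.1032, 7.7142]; [7.7142, 5]]·[k, ln C]ᵀ = [24.7597, 14.8960]ᵀ.
Solving (det = 6.0066): k = 1.47957, ln C = 0.69645.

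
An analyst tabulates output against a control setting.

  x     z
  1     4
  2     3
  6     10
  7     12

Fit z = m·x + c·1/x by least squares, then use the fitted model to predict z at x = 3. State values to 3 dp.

ẑ = 5.497

MᵀM·[m, c]ᵀ = Mᵀz reads: 90·m + 4·c = 154;  4·m + (1145/882)·c = 373/42.
(Σx·x = 90, Σx·1/x = 4, Σ1/x·1/x = 1145/882, Σx·z = 154, Σ1/x·z = 373/42.)
Eliminating c: (1145/882)·(row 1) − 4·(row 2) gives (4941/49)·m = (1145/882)·154 − 4·(373/42) = 10357/63, so m = 72499/44469.
Then c = ((373/42) − 4·(72499/44469))/(1145/882) = 8981/4941.
At x = 3: ẑ = (72499/44469)·(3) + (8981/4941)·(1/3) = 27160/4941.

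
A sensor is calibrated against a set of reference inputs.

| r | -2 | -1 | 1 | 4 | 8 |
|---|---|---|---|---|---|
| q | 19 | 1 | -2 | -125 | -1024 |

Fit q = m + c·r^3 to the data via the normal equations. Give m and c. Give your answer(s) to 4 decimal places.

m = 1.2246, c = -2.0020

Normal-equation sums: Σ1 = 5, Σr^3 = 568, Σr^3·r^3 = 266306.
Right-hand side: Σq = -1131, Σr^3·q = -532443.
Normal equations: [[5, 568]; [568, 266306]]·[m, c]ᵀ = [-1131, -532443]ᵀ.
Δ = 5·266306 − 568² = 1008906.
m = ((-1131)·266306 − 568·(-532443))/1008906 = 205923/168151; c = (5·(-532443) − 568·(-1131))/1008906 = -673269/336302.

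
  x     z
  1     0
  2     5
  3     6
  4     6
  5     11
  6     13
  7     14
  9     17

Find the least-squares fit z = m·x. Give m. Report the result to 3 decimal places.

m = 1.973

Sums needed: Σx·x = 221.
Right-hand side: Σx·z = 436.
Normal equations: [[221]]·[m]ᵀ = [436]ᵀ.
m = 436/221 = 1.97285.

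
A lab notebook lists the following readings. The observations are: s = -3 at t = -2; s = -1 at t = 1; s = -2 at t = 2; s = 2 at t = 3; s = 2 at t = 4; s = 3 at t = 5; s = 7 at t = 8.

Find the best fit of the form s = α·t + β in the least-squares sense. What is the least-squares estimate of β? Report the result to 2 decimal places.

The normal system AᵀA·[α, β]ᵀ = Aᵀs is [[123, 21]; [21, 7]]·[α, β]ᵀ = [86, 8]ᵀ.
Eliminating β: 7·(row 1) − 21·(row 2) gives 420·α = 7·86 − 21·8 = 434, so α = 31/30.
Then β = (8 − 21·(31/30))/7 = -137/70.

β = -1.96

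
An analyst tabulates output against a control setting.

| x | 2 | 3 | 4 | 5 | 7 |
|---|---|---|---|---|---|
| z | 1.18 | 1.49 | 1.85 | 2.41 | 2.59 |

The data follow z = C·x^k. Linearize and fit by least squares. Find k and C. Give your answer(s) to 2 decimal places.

Let Y = ln z. Fitting Y = k·ln x + ln C by least squares:
AᵀA = [[9.9861, 6.7334]; [6.7334, 5]], rhs = [4.6732, 3.0108]ᵀ  (here Σln x = 6.7334, Σ(ln x)² = 9.9861, Σln z = 3.0108, Σln x·ln z = 4.6732).
Slope k = (n·Σln x·ln z − Σln x·Σln z)/(n·Σ(ln x)² − (Σln x)²) = (5·4.6732 − 6.7334·3.0108)/4.5917 = 0.67369; ln C = (Σln z − k·Σln x)/n = -0.30509, so C = exp(-0.30509) = 0.73706.

k = 0.67, C = 0.74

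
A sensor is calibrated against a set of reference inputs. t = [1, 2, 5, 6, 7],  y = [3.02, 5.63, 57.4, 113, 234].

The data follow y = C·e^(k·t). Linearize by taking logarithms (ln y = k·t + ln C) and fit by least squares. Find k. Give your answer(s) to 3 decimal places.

k = 0.735

With ln yᵢ as the transformed response and tᵢ as the regressor:
XᵀX = [[115.0000, 21.0000]; [21.0000, 5]], rhs = [91.3633, 17.0661]ᵀ  (here Σt = 21.0000, Σ(t)² = 115.0000, Σln y = 17.0661, Σt·ln y = 91.3633).
Solving (det = 134.0000): k = 0.73454, ln C = 0.32817.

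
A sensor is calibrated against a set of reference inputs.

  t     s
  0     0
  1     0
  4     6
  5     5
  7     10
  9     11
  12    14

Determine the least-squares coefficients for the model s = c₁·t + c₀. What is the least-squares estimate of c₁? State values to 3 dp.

The normal equations are: 316·c₁ + 38·c₀ = 386;  38·c₁ + 7·c₀ = 46.
Eliminating c₀: 7·(row 1) − 38·(row 2) gives 768·c₁ = 7·386 − 38·46 = 954, so c₁ = 159/128.
Then c₀ = (46 − 38·(159/128))/7 = -11/64.

c₁ = 1.242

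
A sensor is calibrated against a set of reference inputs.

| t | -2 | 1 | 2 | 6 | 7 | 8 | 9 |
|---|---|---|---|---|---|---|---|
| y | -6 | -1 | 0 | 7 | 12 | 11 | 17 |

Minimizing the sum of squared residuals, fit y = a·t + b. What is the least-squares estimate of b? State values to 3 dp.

b = -3.031

MᵀM·[a, b]ᵀ = Mᵀy reads: 239·a + 31·b = 378;  31·a + 7·b = 40.
Eliminating b: 7·(row 1) − 31·(row 2) gives 712·a = 7·378 − 31·40 = 1406, so a = 703/356.
Then b = (40 − 31·(703/356))/7 = -1079/356.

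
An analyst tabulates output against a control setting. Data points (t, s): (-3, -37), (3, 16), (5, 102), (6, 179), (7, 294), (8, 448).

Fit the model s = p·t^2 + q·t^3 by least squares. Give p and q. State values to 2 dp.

p = -1.04, q = 1.01

AᵀA·[p, q]ᵀ = Aᵀs reads: 8580·p + 60476·q = 51883;  60476·p + 443532·q = 383063.
(Σt^2·t^2 = 8580, Σt^2·t^3 = 60476, Σt^3·t^3 = 443532, Σt^2·s = 51883, Σt^3·s = 383063.)
Determinant 8580·443532 − 60476² = 148157984.
p = (51883·443532 − 60476·383063)/148157984 = -371027/356149; q = (8580·383063 − 60476·51883)/148157984 = 1432733/1424596.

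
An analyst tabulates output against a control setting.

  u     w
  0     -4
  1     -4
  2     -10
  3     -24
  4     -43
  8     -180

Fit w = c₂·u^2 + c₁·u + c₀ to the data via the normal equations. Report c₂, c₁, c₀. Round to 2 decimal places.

c₂ = -3.08, c₁ = 2.56, c₀ = -3.64

The normal system AᵀA·[c₂, c₁, c₀]ᵀ = Aᵀw is [[4450, 612, 94]; [612, 94, 18]; [94, 18, 6]]·[c₂, c₁, c₀]ᵀ = [-12468, -1708, -265]ᵀ.
Row-reducing yields c₂ = -9409/3058, c₁ = 3557/1390, c₀ = -55651/15290.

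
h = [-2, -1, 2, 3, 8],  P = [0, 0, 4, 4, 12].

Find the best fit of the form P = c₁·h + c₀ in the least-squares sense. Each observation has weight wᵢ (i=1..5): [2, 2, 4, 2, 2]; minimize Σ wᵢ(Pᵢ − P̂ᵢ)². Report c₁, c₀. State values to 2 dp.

XᵀWX·[c₁, c₀]ᵀ = XᵀWP reads: 172·c₁ + 24·c₀ = 248;  24·c₁ + 12·c₀ = 48.
(Σwᵢ·h·h = 172, Σwᵢ·h = 24, Σwᵢ·1 = 12, Σwᵢ·h·P = 248, Σwᵢ·P = 48.)
Δ = 172·12 − 24² = 1488.
c₁ = (248·12 − 24·48)/1488 = 38/31; c₀ = (172·48 − 24·248)/1488 = 48/31.

c₁ = 1.23, c₀ = 1.55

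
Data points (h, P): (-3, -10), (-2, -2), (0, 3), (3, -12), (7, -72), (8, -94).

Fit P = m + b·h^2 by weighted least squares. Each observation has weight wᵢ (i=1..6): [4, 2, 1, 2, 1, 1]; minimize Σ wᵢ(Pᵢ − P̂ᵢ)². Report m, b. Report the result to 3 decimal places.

With design matrix M, MᵀWM = [[11, 175]; [175, 7015]] and MᵀWP = [-231, -10136]ᵀ.
Eliminating b: 7015·(row 1) − 175·(row 2) gives 46540·m = 7015·(-231) − 175·(-10136) = 153335, so m = 2359/716.
Then b = ((-10136) − 175·(2359/716))/7015 = -5467/3580.

m = 3.295, b = -1.527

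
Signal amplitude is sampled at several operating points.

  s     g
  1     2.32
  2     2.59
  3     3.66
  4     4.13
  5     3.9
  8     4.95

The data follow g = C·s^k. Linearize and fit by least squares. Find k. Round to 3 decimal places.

Taking logs, ln g = k·ln s + ln C, so regress ln g on ln s.
AᵀA = [[10.5236, 6.8669]; [6.8669, 6]], rhs = [9.5674, 7.4693]ᵀ  (here Σln s = 6.8669, Σ(ln s)² = 10.5236, Σln g = 7.4693, Σln s·ln g = 9.5674).
Solving (det = 15.9867): k = 0.38239, ln C = 0.80724.

k = 0.382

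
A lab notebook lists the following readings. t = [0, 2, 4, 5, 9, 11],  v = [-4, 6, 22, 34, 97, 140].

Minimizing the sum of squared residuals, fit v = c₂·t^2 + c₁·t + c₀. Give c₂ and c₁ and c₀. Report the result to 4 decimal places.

Compute the Gram sums: Σt^2·t^2 = 22099, Σt^2·t = 2257, Σt^2 = 247, Σt·t = 247, Σt = 31, Σ1 = 6.
Right-hand side: Σt^2·v = 26023, Σt·v = 2683, Σv = 295.
MᵀM·[c₂, c₁, c₀]ᵀ = Mᵀv becomes [[22099, 2257, 247]; [2257, 247, 31]; [247, 31, 6]]·[c₂, c₁, c₀]ᵀ = [26023, 2683, 295]ᵀ.
Row-reducing yields c₂ = 68523/73960, c₁ = 42605/14792, c₀ = -142563/36980.

c₂ = 0.9265, c₁ = 2.8803, c₀ = -3.8551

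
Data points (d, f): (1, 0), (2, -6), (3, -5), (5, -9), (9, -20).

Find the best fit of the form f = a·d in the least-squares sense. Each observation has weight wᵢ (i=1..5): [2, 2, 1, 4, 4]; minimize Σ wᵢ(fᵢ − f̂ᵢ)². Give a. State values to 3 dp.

Sums needed: Σwᵢ·d·d = 443.
Moment sums: Σwᵢ·d·f = -939.
Normal equations: [[443]]·[a]ᵀ = [-939]ᵀ.
a = (-939)/443 = -2.11964.

a = -2.120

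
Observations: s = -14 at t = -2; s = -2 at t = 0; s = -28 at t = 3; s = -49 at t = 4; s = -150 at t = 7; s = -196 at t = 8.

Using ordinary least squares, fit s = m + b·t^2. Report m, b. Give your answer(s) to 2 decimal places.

m = -1.30, b = -3.04

Normal-equation sums: Σ1 = 6, Σt^2 = 142, Σt^2·t^2 = 6850.
For Aᵀs: Σs = -439, Σt^2·s = -20986.
AᵀA·[m, b]ᵀ = Aᵀs becomes [[6, 142]; [142, 6850]]·[m, b]ᵀ = [-439, -20986]ᵀ.
Determinant 6·6850 − 142² = 20936.
m = ((-439)·6850 − 142·(-20986))/20936 = -13569/10468; b = (6·(-20986) − 142·(-439))/20936 = -31789/10468.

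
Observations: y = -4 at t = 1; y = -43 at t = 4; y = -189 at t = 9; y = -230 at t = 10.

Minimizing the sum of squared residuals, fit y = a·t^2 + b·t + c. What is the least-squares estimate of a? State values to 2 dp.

Sums needed: Σt^2·t^2 = 16818, Σt^2·t = 1794, Σt^2 = 198, Σt·t = 198, Σt = 24, Σ1 = 4.
And Σt^2·y = -39001, Σt·y = -4177, Σy = -466.
Inverting the 3×3 Gram matrix, [a, b, c]ᵀ = [-3925/1947, -11491/3894, 645/649]ᵀ.

a = -2.02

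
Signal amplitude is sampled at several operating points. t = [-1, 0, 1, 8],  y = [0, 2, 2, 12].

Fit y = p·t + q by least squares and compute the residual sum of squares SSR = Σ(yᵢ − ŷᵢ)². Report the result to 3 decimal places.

SSR = 0.880

The normal equations are: 66·p + 8·q = 98;  8·p + 4·q = 16.
(Σt·t = 66, Σt = 8, Σ1 = 4, Σt·y = 98, Σy = 16.)
det = 66·4 − 8² = 200.
p = (98·4 − 8·16)/200 = 33/25; q = (66·16 − 8·98)/200 = 34/25.
Residuals: -1/25, 16/25, -17/25, 2/25; SSR = 22/25.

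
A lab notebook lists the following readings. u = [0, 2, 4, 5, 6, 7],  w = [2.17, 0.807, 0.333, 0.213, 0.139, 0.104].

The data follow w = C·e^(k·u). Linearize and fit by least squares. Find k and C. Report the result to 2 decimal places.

k = -0.44, C = 2.02

Taking logs, ln w = k·u + ln C, so regress ln w on u.
Σu = 24.0000, Σ(u)² = 130.0000, Σln w = -6.3224, Σu·ln w = -40.2429.
Equations: 130.0000·k + 24.0000·ln C = -40.2429;  24.0000·k + 6·ln C = -6.3224.
Slope k = (n·Σu·ln w − Σu·Σln w)/(n·Σ(u)² − (Σu)²) = (6·-40.2429 − 24.0000·-6.3224)/204.0000 = -0.43980; ln C = (Σln w − k·Σu)/n = 0.70546, so C = exp(0.70546) = 2.02477.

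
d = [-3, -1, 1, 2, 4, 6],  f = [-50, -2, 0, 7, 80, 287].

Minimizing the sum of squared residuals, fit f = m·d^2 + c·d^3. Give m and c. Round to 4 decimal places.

m = -1.0421, c = 1.5029

MᵀM·[m, c]ᵀ = Mᵀf reads: 1651·m + 8589·c = 11188;  8589·m + 51547·c = 68520.
(Σd^2·d^2 = 1651, Σd^2·d^3 = 8589, Σd^3·d^3 = 51547, Σd^2·f = 11188, Σd^3·f = 68520.)
Eliminating c: 51547·(row 1) − 8589·(row 2) gives 11333176·m = 51547·11188 − 8589·68520 = -11810444, so m = -2952611/2833294.
Then c = (68520 − 8589·(-2952611/2833294))/51547 = 4258197/2833294.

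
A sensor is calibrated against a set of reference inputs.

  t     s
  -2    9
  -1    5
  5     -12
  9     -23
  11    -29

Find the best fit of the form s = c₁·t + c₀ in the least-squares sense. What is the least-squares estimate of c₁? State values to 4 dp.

c₁ = -2.8772

From the data, Σt·t = 232, Σt = 22, Σ1 = 5.
Right-hand side: Σt·s = -609, Σs = -50.
Normal equations: [[232, 22]; [22, 5]]·[c₁, c₀]ᵀ = [-609, -50]ᵀ.
Δ = 232·5 − 22² = 676.
c₁ = ((-609)·5 − 22·(-50))/676 = -1945/676; c₀ = (232·(-50) − 22·(-609))/676 = 899/338.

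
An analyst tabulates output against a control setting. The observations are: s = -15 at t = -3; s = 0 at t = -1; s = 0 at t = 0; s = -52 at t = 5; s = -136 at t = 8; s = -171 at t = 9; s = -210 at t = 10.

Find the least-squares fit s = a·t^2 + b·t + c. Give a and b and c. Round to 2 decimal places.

a = -2.05, b = -0.63, c = 1.19

Compute the Gram sums: Σt^2·t^2 = 21364, Σt^2·t = 2338, Σt^2 = 280, Σt·t = 280, Σt = 28, Σ1 = 7.
Moment sums: Σt^2·s = -44990, Σt·s = -4942, Σs = -584.
Solving the 3×3 system (Gaussian elimination) gives a = -5473/2667, b = -1691/2667, c = 1060/889.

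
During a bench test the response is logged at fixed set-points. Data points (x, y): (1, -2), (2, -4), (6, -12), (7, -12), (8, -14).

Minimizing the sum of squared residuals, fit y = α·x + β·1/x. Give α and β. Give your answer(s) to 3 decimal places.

α = -1.793, β = -0.381

Sums needed: Σx·x = 154, Σx·1/x = 5, Σ1/x·1/x = 37081/28224.
And Σx·y = -278, Σ1/x·y = -265/28.
Eliminating β: (37081/28224)·(row 1) − 5·(row 2) gives (357491/2016)·α = (37081/28224)·(-278) − 5·(-265/28) = -4486459/14112, so α = -4486459/2502437.
Then β = ((-265/28) − 5·(-4486459/2502437))/(37081/28224) = -136080/357491.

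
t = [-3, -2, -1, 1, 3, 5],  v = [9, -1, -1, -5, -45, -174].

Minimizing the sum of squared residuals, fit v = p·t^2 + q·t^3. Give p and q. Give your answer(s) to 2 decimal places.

Sums needed: Σt^2·t^2 = 805, Σt^2·t^3 = 3093, Σt^3·t^3 = 17149.
Moment sums: Σt^2·v = -4684, Σt^3·v = -23204.
Normal equations: [[805, 3093]; [3093, 17149]]·[p, q]ᵀ = [-4684, -23204]ᵀ.
Eliminating q: 17149·(row 1) − 3093·(row 2) gives 4238296·p = 17149·(-4684) − 3093·(-23204) = -8555944, so p = -1069493/529787.
Then q = ((-23204) − 3093·(-1069493/529787))/17149 = -523951/529787.

p = -2.02, q = -0.99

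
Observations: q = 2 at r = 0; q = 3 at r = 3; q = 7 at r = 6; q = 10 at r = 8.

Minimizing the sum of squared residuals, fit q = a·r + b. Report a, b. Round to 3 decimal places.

a = 1.020, b = 1.163

MᵀM·[a, b]ᵀ = Mᵀq reads: 109·a + 17·b = 131;  17·a + 4·b = 22.
det = 109·4 − 17² = 147.
a = (131·4 − 17·22)/147 = 50/49; b = (109·22 − 17·131)/147 = 57/49.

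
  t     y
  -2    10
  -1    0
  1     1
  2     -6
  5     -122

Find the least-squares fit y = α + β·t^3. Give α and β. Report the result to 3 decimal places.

Setting ∂/∂α … = 0 gives: 5·α + 125·β = -117;  125·α + 15755·β = -15377.
(Σ1 = 5, Σt^3 = 125, Σt^3·t^3 = 15755, Σy = -117, Σt^3·y = -15377.)
Δ = 5·15755 − 125² = 63150.
α = ((-117)·15755 − 125·(-15377))/63150 = 7879/6315; β = (5·(-15377) − 125·(-117))/63150 = -6226/6315.

α = 1.248, β = -0.986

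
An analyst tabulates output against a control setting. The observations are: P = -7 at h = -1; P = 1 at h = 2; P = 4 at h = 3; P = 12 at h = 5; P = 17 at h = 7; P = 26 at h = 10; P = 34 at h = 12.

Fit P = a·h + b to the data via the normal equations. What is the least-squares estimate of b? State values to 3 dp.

b = -4.659

Forming AᵀA = [[332, 38]; [38, 7]] and AᵀP = [868, 87]ᵀ gives AᵀA·[a, b]ᵀ = AᵀP.
Δ = 332·7 − 38² = 880.
a = (868·7 − 38·87)/880 = 277/88; b = (332·87 − 38·868)/880 = -205/44.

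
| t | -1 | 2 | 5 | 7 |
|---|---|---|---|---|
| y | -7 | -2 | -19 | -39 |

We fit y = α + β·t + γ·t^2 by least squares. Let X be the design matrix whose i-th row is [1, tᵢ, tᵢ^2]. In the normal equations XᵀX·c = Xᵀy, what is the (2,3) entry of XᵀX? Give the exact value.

475

Row 2 ↔ basis t, column 3 ↔ basis t^2, so (XᵀX)_{2,3} = Σᵢ (t)·(t^2) = (-1)·(1) + (2)·(4) + (5)·(25) + (7)·(49) = 475.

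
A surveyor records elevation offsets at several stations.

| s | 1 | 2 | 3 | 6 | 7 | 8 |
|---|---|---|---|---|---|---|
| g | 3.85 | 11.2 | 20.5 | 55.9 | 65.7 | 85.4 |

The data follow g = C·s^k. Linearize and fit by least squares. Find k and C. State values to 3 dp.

k = 1.471, C = 3.955

With ln gᵢ as the transformed response and ln sᵢ as the regressor:
Σln s = 7.6089, Σ(ln s)² = 13.0084, Σln g = 19.4404, Σln s·ln g = 29.5939.
Equations: 13.0084·k + 7.6089·ln C = 29.5939;  7.6089·k + 6·ln C = 19.4404.
Slope k = (n·Σln s·ln g − Σln s·Σln g)/(n·Σ(ln s)² − (Σln s)²) = (6·29.5939 − 7.6089·19.4404)/20.1558 = 1.47075; ln C = (Σln g − k·Σln s)/n = 1.37495, so C = exp(1.37495) = 3.95489.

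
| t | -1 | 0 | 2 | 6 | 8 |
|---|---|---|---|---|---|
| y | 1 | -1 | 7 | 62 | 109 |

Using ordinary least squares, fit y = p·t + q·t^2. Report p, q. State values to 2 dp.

The normal system MᵀM·[p, q]ᵀ = Mᵀy is [[105, 735]; [735, 5409]]·[p, q]ᵀ = [1257, 9237]ᵀ.
Δ = 105·5409 − 735² = 27720.
p = (1257·5409 − 735·9237)/27720 = 551/1540; q = (105·9237 − 735·1257)/27720 = 73/44.

p = 0.36, q = 1.66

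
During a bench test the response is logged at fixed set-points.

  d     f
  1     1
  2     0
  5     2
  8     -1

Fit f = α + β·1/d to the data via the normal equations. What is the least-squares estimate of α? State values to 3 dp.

α = 0.150

Sums needed: Σ1 = 4, Σ1/d = 73/40, Σ1/d·1/d = 2089/1600.
For Xᵀf: Σf = 2, Σ1/d·f = 51/40.
Normal equations: [[4, 73/40]; [73/40, 2089/1600]]·[α, β]ᵀ = [2, 51/40]ᵀ.
Δ = 4·(2089/1600) − (73/40)² = 3027/1600.
α = (2·(2089/1600) − (73/40)·(51/40))/(3027/1600) = 455/3027; β = (4·(51/40) − (73/40)·2)/(3027/1600) = 2320/3027.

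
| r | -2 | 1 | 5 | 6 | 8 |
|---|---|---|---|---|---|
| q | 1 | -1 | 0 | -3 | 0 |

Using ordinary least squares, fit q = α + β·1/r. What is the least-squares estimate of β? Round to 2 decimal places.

β = -1.24

Entries of AᵀA: Σ1 = 5, Σ1/r = 119/120, Σ1/r·1/r = 19201/14400.
And Σq = -3, Σ1/r·q = -2.
Normal equations: [[5, 119/120]; [119/120, 19201/14400]]·[α, β]ᵀ = [-3, -2]ᵀ.
Eliminating β: (19201/14400)·(row 1) − (119/120)·(row 2) gives (20461/3600)·α = (19201/14400)·(-3) − (119/120)·(-2) = -3227/1600, so α = -4149/11692.
Then β = ((-2) − (119/120)·(-4149/11692))/(19201/14400) = -25290/20461.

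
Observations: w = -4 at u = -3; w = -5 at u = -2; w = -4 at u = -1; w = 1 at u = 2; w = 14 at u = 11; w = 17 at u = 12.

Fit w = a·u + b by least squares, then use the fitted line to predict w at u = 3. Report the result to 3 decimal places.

Entries of XᵀX: Σu·u = 283, Σu = 19, Σ1 = 6.
Right-hand side: Σu·w = 386, Σw = 19.
Normal equations: [[283, 19]; [19, 6]]·[a, b]ᵀ = [386, 19]ᵀ.
Δ = 283·6 − 19² = 1337.
a = (386·6 − 19·19)/1337 = 1955/1337; b = (283·19 − 19·386)/1337 = -1957/1337.
At u = 3: ŵ = (1955/1337)·(3) + (-1957/1337)·(1) = 3908/1337.

ŵ = 2.923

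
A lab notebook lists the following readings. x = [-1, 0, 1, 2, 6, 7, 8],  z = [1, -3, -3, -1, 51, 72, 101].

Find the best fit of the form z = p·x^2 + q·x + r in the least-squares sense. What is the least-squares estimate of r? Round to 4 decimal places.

Forming MᵀM = [[7811, 1079, 155]; [1079, 155, 23]; [155, 23, 7]] and Mᵀz = [11822, 1612, 218]ᵀ gives MᵀM·[p, q, r]ᵀ = Mᵀz.
Inverting the 3×3 Gram matrix, [p, q, r]ᵀ = [39629/20328, -55007/20328, -965/308]ᵀ.

r = -3.1331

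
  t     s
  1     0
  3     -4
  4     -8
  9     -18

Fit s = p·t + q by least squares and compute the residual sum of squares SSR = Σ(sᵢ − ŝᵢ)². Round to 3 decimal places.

SSR = 1.669

Normal-equation sums: Σt·t = 107, Σt = 17, Σ1 = 4.
Moment sums: Σt·s = -206, Σs = -30.
Δ = 107·4 − 17² = 139.
p = ((-206)·4 − 17·(-30))/139 = -314/139; q = (107·(-30) − 17·(-206))/139 = 292/139.
Residuals: 22/139, 94/139, -148/139, 32/139; SSR = 232/139.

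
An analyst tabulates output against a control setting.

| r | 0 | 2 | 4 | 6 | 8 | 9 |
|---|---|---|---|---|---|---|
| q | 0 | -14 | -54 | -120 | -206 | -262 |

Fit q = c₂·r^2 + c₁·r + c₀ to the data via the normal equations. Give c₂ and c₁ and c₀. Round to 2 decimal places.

Compute the Gram sums: Σr^2·r^2 = 12225, Σr^2·r = 1529, Σr^2 = 201, Σr·r = 201, Σr = 29, Σ1 = 6.
Moment sums: Σr^2·q = -39646, Σr·q = -4970, Σq = -656.
XᵀX·[c₂, c₁, c₀]ᵀ = Xᵀq becomes [[12225, 1529, 201]; [1529, 201, 29]; [201, 29, 6]]·[c₂, c₁, c₀]ᵀ = [-39646, -4970, -656]ᵀ.
Row-reducing yields c₂ = -21539/6978, c₁ = -15007/11630, c₀ = 5372/17445.

c₂ = -3.09, c₁ = -1.29, c₀ = 0.31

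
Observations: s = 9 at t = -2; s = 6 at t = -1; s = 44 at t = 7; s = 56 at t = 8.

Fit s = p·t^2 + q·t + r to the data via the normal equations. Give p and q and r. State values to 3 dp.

p = 0.833, q = -0.280, r = 5.008

Forming MᵀM = [[6514, 846, 118]; [846, 118, 12]; [118, 12, 4]] and Mᵀs = [5782, 732, 115]ᵀ gives MᵀM·[p, q, r]ᵀ = Mᵀs.
Solving the 3×3 system (Gaussian elimination) gives p = 5/6, q = -23/82, r = 616/123.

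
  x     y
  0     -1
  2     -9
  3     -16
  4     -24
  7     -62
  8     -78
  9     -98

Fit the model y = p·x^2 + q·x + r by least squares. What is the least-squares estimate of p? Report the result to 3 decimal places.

The normal equations are: 13411·p + 1683·q + 223·r = -16532;  1683·p + 223·q + 33·r = -2102;  223·p + 33·q + 7·r = -288.
Solving the 3×3 system (Gaussian elimination) gives p = -45335/45849, q = -27120/15283, r = -58561/45849.

p = -0.989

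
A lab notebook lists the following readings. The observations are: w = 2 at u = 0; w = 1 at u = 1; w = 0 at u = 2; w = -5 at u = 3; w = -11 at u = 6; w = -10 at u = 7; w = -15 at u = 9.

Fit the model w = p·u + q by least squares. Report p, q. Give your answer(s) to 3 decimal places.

Setting ∂/∂p … = 0 gives: 180·p + 28·q = -285;  28·p + 7·q = -38.
Δ = 180·7 − 28² = 476.
p = ((-285)·7 − 28·(-38))/476 = -133/68; q = (180·(-38) − 28·(-285))/476 = 285/119.

p = -1.956, q = 2.395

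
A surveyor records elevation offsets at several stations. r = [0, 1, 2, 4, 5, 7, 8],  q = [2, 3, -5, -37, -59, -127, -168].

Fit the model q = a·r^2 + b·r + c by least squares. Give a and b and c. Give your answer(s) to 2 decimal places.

a = -2.94, b = 2.13, c = 2.65

Forming XᵀX = [[7395, 1053, 159]; [1053, 159, 27]; [159, 27, 7]] and Xᵀq = [-19059, -2683, -391]ᵀ gives XᵀX·[a, b, c]ᵀ = Xᵀq.
Inverting the 3×3 Gram matrix, [a, b, c]ᵀ = [-8112/2761, 17674/8283, 7313/2761]ᵀ.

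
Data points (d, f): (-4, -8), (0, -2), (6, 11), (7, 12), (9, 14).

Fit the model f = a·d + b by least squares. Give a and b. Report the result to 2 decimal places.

From the data, Σd·d = 182, Σd = 18, Σ1 = 5.
For Xᵀf: Σd·f = 308, Σf = 27.
det = 182·5 − 18² = 586.
a = (308·5 − 18·27)/586 = 527/293; b = (182·27 − 18·308)/586 = -315/293.

a = 1.80, b = -1.08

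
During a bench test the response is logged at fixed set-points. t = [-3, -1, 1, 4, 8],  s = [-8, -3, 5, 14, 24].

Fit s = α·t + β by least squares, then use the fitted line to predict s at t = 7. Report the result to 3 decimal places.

Entries of MᵀM: Σt·t = 91, Σt = 9, Σ1 = 5.
Right-hand side: Σt·s = 280, Σs = 32.
MᵀM·[α, β]ᵀ = Mᵀs becomes [[91, 9]; [9, 5]]·[α, β]ᵀ = [280, 32]ᵀ.
Determinant 91·5 − 9² = 374.
α = (280·5 − 9·32)/374 = 556/187; β = (91·32 − 9·280)/374 = 196/187.
At t = 7: ŝ = (556/187)·(7) + (196/187)·(1) = 4088/187.

ŝ = 21.861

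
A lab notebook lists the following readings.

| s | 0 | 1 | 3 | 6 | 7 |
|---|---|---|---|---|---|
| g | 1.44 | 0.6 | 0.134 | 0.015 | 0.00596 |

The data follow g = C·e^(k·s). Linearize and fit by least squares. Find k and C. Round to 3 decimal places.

Taking logs, ln g = k·s + ln C, so regress ln g on s.
AᵀA = [[95.0000, 17.0000]; [17.0000, 5]], rhs = [-67.5976, -11.4785]ᵀ  (here Σs = 17.0000, Σ(s)² = 95.0000, Σln g = -11.4785, Σs·ln g = -67.5976).
Slope k = (n·Σs·ln g − Σs·Σln g)/(n·Σ(s)² − (Σs)²) = (5·-67.5976 − 17.0000·-11.4785)/186.0000 = -0.76803; ln C = (Σln g − k·Σs)/n = 0.31561, so C = exp(0.31561) = 1.37109.

k = -0.768, C = 1.371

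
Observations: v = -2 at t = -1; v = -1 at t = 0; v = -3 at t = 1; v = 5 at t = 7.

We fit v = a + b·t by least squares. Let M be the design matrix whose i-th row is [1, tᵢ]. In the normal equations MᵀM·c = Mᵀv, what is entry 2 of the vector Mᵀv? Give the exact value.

Entry 2 ↔ basis t, so (Mᵀv)_{2} = Σᵢ (t)·vᵢ = (-1)·(-2) + (0)·(-1) + (1)·(-3) + (7)·(5) = 34.

34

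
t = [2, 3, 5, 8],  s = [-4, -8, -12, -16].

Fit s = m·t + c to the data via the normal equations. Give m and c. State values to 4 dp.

Setting ∂/∂m … = 0 gives: 102·m + 18·c = -220;  18·m + 4·c = -40.
(Σt·t = 102, Σt = 18, Σ1 = 4, Σt·s = -220, Σs = -40.)
Δ = 102·4 − 18² = 84.
m = ((-220)·4 − 18·(-40))/84 = -40/21; c = (102·(-40) − 18·(-220))/84 = -10/7.

m = -1.9048, c = -1.4286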